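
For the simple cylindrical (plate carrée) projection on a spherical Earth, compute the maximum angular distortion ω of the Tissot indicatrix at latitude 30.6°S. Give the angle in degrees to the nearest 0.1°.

8.6°

For the equirectangular projection with φ₀ = 0 (plate carrée), h = 1 along meridians and k = sec φ along parallels.
At 30.6°: h = 1.000, k = 1.162; principal scales a = 1.162, b = 1.000.
sin(ω/2) = (a − b)/(a + b) = 0.1618/2.162 = 0.07484, so ω = 2 arcsin(0.07484) ≈ 8.6°.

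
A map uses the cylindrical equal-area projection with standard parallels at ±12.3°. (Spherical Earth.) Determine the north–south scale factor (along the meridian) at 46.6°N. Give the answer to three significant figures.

A cylindrical equal-area projection with standard parallel φ₀ has meridian scale h = cos φ / cos φ₀ and parallel scale k = cos φ₀ / cos φ (so areas are preserved, h·k = 1).
h = cos 46.6° / cos 12.3° = 0.6871/0.9770 = 0.7032.

0.703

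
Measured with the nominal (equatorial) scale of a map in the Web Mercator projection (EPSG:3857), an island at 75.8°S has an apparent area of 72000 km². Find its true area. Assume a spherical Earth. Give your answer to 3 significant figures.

4330 km²

Mercator is conformal, so the point scale is isotropic: h = k = sec φ = 1/cos φ.
Areal scale = k² = sec²φ = 1/cos²(75.8°) = 1/0.2453² = 16.62.
True area = apparent / (areal scale) = 72000 / 16.62 ≈ 4330 km².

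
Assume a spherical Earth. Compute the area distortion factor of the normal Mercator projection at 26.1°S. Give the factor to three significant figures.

1.24

Mercator is conformal, so the point scale is isotropic: h = k = sec φ = 1/cos φ.
Areal scale = k² = sec²φ = 1/cos²(26.1°) = 1/0.8980² = 1.240.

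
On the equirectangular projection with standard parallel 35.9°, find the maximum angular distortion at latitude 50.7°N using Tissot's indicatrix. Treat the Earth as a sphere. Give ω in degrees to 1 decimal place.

The equidistant cylindrical projection with φ₀ = 35.9° has h = 1 (meridians true) and k = cos φ₀ / cos φ along parallels.
At 50.7°: h = 1.000, k = 1.279; principal scales a = 1.279, b = 1.000.
sin(ω/2) = (a − b)/(a + b) = 0.2789/2.279 = 0.1224, so ω = 2 arcsin(0.1224) ≈ 14.1°.

14.1°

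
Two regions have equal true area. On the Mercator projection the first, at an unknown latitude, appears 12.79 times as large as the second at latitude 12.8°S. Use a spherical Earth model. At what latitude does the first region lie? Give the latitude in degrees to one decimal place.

Mercator areal scale is sec²φ, so apparent-area ratio = sec²φ₁ / sec²φ₂ = cos²φ₂ / cos²φ₁.
cos²φ₂ / cos²φ₁ = 12.79  ⇒  cos φ₁ = cos 12.8° / √12.79 = 0.9751/3.576 = 0.2727.
φ₁ = arccos(0.2727) ≈ 74.2°.

74.2°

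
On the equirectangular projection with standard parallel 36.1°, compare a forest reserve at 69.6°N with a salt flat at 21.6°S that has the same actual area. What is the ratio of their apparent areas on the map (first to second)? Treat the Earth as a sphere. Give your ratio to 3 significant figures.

2.67

The equidistant cylindrical projection with φ₀ = 36.1° has h = 1 (meridians true) and k = cos φ₀ / cos φ along parallels.
Areal scale at 69.6°: h·k = 1.000 × 2.318 = 2.318.
Areal scale at 21.6°: h·k = 1.000 × 0.8690 = 0.8690.
Ratio = 2.318/0.8690 ≈ 2.67.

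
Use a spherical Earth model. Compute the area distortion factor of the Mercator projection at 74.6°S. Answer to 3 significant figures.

Mercator is conformal, so the point scale is isotropic: h = k = sec φ = 1/cos φ.
Areal scale = k² = sec²φ = 1/cos²(74.6°) = 1/0.2656² = 14.18.

14.2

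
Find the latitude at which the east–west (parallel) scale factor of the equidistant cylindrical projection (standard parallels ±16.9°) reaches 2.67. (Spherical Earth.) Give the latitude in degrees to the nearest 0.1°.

69.0°

In the equirectangular projection with standard parallel φ₀ = 16.9° (x = Rλ cos φ₀, y = Rφ), meridians are true-scale (h = 1) and the parallel scale is k = cos φ₀ / cos φ.
k = cos φ₀ / cos φ = 2.67  ⇒  cos φ = cos 16.9° / 2.67 = 0.3584.
φ = arccos(0.3584) ≈ 69.0°.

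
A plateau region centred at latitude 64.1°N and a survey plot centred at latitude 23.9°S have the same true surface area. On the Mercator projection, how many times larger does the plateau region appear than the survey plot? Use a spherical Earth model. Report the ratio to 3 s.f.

On Mercator, area is exaggerated by sec²φ = 1/cos²φ.
At 64.1°: sec²(64.1°) = 1/0.4368² = 5.241.
At 23.9°: sec²(23.9°) = 1/0.9143² = 1.196.
Ratio = 5.241/1.196 = cos²(23.9°)/cos²(64.1°) ≈ 4.38.

4.38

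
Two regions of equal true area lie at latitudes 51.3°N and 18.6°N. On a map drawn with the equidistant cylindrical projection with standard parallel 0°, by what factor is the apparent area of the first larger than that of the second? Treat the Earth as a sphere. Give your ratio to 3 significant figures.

In the plate carrée (x = Rλ, y = Rφ), meridians are true-scale (h = 1) and parallels are stretched by k = sec φ.
Areal scale at 51.3°: h·k = 1.000 × 1.599 = 1.599.
Areal scale at 18.6°: h·k = 1.000 × 1.055 = 1.055.
Ratio = 1.599/1.055 ≈ 1.52.

1.52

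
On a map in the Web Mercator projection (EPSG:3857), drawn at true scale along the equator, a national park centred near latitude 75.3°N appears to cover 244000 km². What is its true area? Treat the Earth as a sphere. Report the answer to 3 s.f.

For Mercator, h = k = sec φ (a conformal cylindrical projection has a single point scale, 1/cos φ).
Areal scale = k² = sec²φ = 1/cos²(75.3°) = 1/0.2538² = 15.53.
True area = apparent / (areal scale) = 244000 / 15.53 ≈ 15700 km².

15700 km²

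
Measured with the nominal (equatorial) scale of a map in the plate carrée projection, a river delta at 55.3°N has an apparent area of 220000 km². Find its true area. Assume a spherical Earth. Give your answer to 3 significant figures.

125000 km²

Plate carrée maps x = Rλ, y = Rφ. The meridian scale is h = 1 and the parallel scale is k = 1/cos φ = sec φ.
Areal scale = h·k = 1 × sec φ; at 55.3°, h = 1.000, k = 1.757, so h·k = 1.757.
True area = apparent / (areal scale) = 220000 / 1.757 ≈ 125000 km².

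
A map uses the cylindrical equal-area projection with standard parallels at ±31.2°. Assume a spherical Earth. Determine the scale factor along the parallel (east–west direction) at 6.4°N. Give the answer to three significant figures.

0.861

A cylindrical equal-area projection with standard parallel φ₀ has meridian scale h = cos φ / cos φ₀ and parallel scale k = cos φ₀ / cos φ (so areas are preserved, h·k = 1).
k = cos 31.2° / cos 6.4° = 0.8554/0.9938 = 0.8607.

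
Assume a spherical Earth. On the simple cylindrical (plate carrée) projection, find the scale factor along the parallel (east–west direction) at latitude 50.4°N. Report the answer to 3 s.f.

1.57

Plate carrée maps x = Rλ, y = Rφ. The meridian scale is h = 1 and the parallel scale is k = 1/cos φ = sec φ.
k = 1/cos 50.4° = 1/0.6374 = 1.569.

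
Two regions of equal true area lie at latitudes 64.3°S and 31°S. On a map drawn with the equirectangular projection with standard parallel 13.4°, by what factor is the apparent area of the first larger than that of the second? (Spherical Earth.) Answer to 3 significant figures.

1.98

With standard parallel φ₀ = 13.4°, the equirectangular projection gives x = Rλ cos φ₀, y = Rφ, so h = 1 and k = cos 13.4° / cos φ.
Areal scale at 64.3°: h·k = 1.000 × 2.243 = 2.243.
Areal scale at 31°: h·k = 1.000 × 1.135 = 1.135.
Ratio = 2.243/1.135 ≈ 1.98.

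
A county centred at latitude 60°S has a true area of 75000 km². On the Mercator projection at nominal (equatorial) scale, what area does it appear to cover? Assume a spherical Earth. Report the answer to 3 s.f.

Mercator is conformal, so the point scale is isotropic: h = k = sec φ = 1/cos φ.
Areal scale = k² = sec²φ = 1/cos²(60°) = 1/0.5000² = 4.000.
Apparent area = 75000 × 4.000 ≈ 300000 km².

300000 km²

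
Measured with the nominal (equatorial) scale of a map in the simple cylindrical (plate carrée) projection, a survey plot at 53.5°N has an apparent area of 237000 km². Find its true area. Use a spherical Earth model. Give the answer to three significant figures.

For the equirectangular projection with φ₀ = 0 (plate carrée), h = 1 along meridians and k = sec φ along parallels.
Areal scale = h·k = 1 × sec φ; at 53.5°, h = 1.000, k = 1.681, so h·k = 1.681.
True area = apparent / (areal scale) = 237000 / 1.681 ≈ 141000 km².

141000 km²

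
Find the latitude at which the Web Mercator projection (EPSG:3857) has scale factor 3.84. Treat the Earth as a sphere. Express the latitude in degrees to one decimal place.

Mercator scale is k = sec φ = 1/cos φ.
1/cos φ = 3.84  ⇒  cos φ = 0.2604  ⇒  φ = arccos(0.2604) ≈ 74.9°.

74.9°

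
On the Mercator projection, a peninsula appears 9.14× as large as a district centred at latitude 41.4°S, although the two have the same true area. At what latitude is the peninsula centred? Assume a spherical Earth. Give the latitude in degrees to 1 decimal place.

For equal true areas on Mercator, apparent areas scale as sec²φ, so the ratio is cos²φ₂ / cos²φ₁.
cos²φ₂ / cos²φ₁ = 9.14  ⇒  cos φ₁ = cos 41.4° / √9.14 = 0.7501/3.023 = 0.2481.
φ₁ = arccos(0.2481) ≈ 75.6°.

75.6°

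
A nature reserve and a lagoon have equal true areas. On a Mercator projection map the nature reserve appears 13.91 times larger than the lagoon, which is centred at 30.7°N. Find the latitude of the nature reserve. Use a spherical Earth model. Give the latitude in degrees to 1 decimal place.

On Mercator, (apparent₁)/(apparent₂) = sec²φ₁ / sec²φ₂ when true areas are equal.
cos²φ₂ / cos²φ₁ = 13.91  ⇒  cos φ₁ = cos 30.7° / √13.91 = 0.8599/3.730 = 0.2305.
φ₁ = arccos(0.2305) ≈ 76.7°.

76.7°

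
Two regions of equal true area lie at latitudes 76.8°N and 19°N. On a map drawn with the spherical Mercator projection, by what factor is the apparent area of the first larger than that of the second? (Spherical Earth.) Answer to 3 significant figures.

Mercator areal scale is sec²φ.
At 76.8°: sec²(76.8°) = 1/0.2284² = 19.18.
At 19°: sec²(19°) = 1/0.9455² = 1.119.
Ratio = 19.18/1.119 = cos²(19°)/cos²(76.8°) ≈ 17.1.

17.1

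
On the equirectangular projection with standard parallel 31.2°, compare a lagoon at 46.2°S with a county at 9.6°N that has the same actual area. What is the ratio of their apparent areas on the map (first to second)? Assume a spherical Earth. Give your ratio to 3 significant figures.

In the equirectangular projection with standard parallel φ₀ = 31.2° (x = Rλ cos φ₀, y = Rφ), meridians are true-scale (h = 1) and the parallel scale is k = cos φ₀ / cos φ.
Areal scale at 46.2°: h·k = 1.000 × 1.236 = 1.236.
Areal scale at 9.6°: h·k = 1.000 × 0.8675 = 0.8675.
Ratio = 1.236/0.8675 ≈ 1.42.

1.42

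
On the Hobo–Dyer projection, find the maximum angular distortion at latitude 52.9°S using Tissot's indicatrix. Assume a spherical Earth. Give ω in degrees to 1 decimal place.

31.0°

Hobo–Dyer is a cylindrical equal-area projection with standard parallels at ±37.5°. A cylindrical equal-area projection with standard parallel φ₀ has meridian scale h = cos φ / cos φ₀ and parallel scale k = cos φ₀ / cos φ (so areas are preserved, h·k = 1).
At 52.9°: h = 0.7603, k = 1.315; principal scales a = 1.315, b = 0.7603.
sin(ω/2) = (a − b)/(a + b) = 0.5549/2.076 = 0.2673, so ω = 2 arcsin(0.2673) ≈ 31.0°.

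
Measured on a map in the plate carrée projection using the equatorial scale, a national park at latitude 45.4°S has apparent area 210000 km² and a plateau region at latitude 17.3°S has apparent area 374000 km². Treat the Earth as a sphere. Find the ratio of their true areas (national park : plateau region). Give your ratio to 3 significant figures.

Plate carrée has h = 1 and k = sec φ, giving areal scale sec φ; true area = (apparent area) · cos φ.
True area of national park: 210000 × cos(45.4°) = 210000 × 0.7022 = 147500 km².
True area of plateau region: 374000 × cos(17.3°) = 374000 × 0.9548 = 357100 km².
Ratio = 147500 / 357100 ≈ 0.413.

0.413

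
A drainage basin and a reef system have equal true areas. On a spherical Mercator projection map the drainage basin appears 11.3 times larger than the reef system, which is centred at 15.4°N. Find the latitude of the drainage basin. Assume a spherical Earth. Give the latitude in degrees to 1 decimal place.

On Mercator, (apparent₁)/(apparent₂) = sec²φ₁ / sec²φ₂ when true areas are equal.
cos²φ₂ / cos²φ₁ = 11.3  ⇒  cos φ₁ = cos 15.4° / √11.3 = 0.9641/3.362 = 0.2868.
φ₁ = arccos(0.2868) ≈ 73.3°.

73.3°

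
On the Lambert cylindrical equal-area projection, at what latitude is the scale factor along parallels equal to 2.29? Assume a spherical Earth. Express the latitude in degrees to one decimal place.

The Lambert cylindrical equal-area projection is the cylindrical equal-area projection with its standard parallel at the equator (φ₀ = 0). Cylindrical equal-area (φ₀ = 0°): h = cos φ / cos 0° along meridians, k = cos 0° / cos φ along parallels; h·k = 1.
k = cos φ₀ / cos φ = 2.29  ⇒  cos φ = cos 0° / 2.29 = 0.4367.
φ = arccos(0.4367) ≈ 64.1°.

64.1°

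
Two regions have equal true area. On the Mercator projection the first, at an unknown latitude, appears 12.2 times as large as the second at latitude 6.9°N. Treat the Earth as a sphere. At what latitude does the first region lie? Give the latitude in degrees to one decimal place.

73.5°

Mercator areal scale is sec²φ, so apparent-area ratio = sec²φ₁ / sec²φ₂ = cos²φ₂ / cos²φ₁.
cos²φ₂ / cos²φ₁ = 12.2  ⇒  cos φ₁ = cos 6.9° / √12.2 = 0.9928/3.493 = 0.2842.
φ₁ = arccos(0.2842) ≈ 73.5°.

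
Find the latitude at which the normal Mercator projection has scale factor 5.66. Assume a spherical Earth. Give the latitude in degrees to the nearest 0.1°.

79.8°

Mercator scale is k = sec φ = 1/cos φ.
1/cos φ = 5.66  ⇒  cos φ = 0.1767  ⇒  φ = arccos(0.1767) ≈ 79.8°.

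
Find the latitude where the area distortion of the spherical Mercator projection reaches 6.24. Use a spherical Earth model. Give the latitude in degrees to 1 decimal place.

Mercator areal scale is sec²φ.
sec²φ = 6.24  ⇒  cos²φ = 0.1603  ⇒  cos φ = 0.4003.
φ = arccos(0.4003) ≈ 66.4°.

66.4°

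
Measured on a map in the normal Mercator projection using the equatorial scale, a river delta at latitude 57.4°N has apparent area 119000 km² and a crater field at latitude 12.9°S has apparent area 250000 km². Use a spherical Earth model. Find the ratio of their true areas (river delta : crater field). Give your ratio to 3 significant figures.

Since Mercator area scale is 1/cos²φ, the true area equals the apparent area multiplied by cos²φ.
True area of river delta: 119000 × cos²(57.4°) = 119000 × 0.2903 = 34540 km².
True area of crater field: 250000 × cos²(12.9°) = 250000 × 0.9502 = 237500 km².
Ratio = 34540 / 237500 ≈ 0.145.

0.145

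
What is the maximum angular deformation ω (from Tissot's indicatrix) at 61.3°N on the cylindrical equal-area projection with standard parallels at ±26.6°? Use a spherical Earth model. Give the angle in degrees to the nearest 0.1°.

67.0°

A cylindrical equal-area projection with standard parallel φ₀ has meridian scale h = cos φ / cos φ₀ and parallel scale k = cos φ₀ / cos φ (so areas are preserved, h·k = 1).
At 61.3°: h = 0.5371, k = 1.862; principal scales a = 1.862, b = 0.5371.
sin(ω/2) = (a − b)/(a + b) = 1.325/2.399 = 0.5523, so ω = 2 arcsin(0.5523) ≈ 67.0°.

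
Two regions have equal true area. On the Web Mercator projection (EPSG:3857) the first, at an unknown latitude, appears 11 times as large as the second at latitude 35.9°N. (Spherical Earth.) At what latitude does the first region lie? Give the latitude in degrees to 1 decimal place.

75.9°

For equal true areas on Mercator, apparent areas scale as sec²φ, so the ratio is cos²φ₂ / cos²φ₁.
cos²φ₂ / cos²φ₁ = 11  ⇒  cos φ₁ = cos 35.9° / √11 = 0.8100/3.317 = 0.2442.
φ₁ = arccos(0.2442) ≈ 75.9°.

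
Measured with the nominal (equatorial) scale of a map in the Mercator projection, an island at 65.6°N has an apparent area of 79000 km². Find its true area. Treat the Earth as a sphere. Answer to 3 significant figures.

Mercator is conformal, so the point scale is isotropic: h = k = sec φ = 1/cos φ.
Areal scale = k² = sec²φ = 1/cos²(65.6°) = 1/0.4131² = 5.860.
True area = apparent / (areal scale) = 79000 / 5.860 ≈ 13500 km².

13500 km²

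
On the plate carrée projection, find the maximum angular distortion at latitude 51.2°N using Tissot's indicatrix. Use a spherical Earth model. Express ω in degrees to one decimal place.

Plate carrée maps x = Rλ, y = Rφ. The meridian scale is h = 1 and the parallel scale is k = 1/cos φ = sec φ.
At 51.2°: h = 1.000, k = 1.596; principal scales a = 1.596, b = 1.000.
sin(ω/2) = (a − b)/(a + b) = 0.5959/2.596 = 0.2296, so ω = 2 arcsin(0.2296) ≈ 26.5°.

26.5°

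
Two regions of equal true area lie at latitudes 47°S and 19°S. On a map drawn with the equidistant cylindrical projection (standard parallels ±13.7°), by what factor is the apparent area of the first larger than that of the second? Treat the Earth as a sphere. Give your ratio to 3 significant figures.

The equidistant cylindrical projection with φ₀ = 13.7° has h = 1 (meridians true) and k = cos φ₀ / cos φ along parallels.
Areal scale at 47°: h·k = 1.000 × 1.425 = 1.425.
Areal scale at 19°: h·k = 1.000 × 1.028 = 1.028.
Ratio = 1.425/1.028 ≈ 1.39.

1.39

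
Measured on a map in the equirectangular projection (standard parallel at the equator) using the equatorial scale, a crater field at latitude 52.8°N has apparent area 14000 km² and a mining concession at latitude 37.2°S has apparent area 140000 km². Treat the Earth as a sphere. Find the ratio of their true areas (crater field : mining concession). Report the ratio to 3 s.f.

Plate carrée has h = 1 and k = sec φ, giving areal scale sec φ; true area = (apparent area) · cos φ.
True area of crater field: 14000 × cos(52.8°) = 14000 × 0.6046 = 8464 km².
True area of mining concession: 140000 × cos(37.2°) = 140000 × 0.7965 = 111500 km².
Ratio = 8464 / 111500 ≈ 0.0759.

0.0759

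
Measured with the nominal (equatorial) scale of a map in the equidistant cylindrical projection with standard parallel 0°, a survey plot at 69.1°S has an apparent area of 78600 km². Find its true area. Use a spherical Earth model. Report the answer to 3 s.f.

For the equirectangular projection with φ₀ = 0 (plate carrée), h = 1 along meridians and k = sec φ along parallels.
Areal scale = h·k = 1 × sec φ; at 69.1°, h = 1.000, k = 2.803, so h·k = 2.803.
True area = apparent / (areal scale) = 78600 / 2.803 ≈ 28000 km².

28000 km²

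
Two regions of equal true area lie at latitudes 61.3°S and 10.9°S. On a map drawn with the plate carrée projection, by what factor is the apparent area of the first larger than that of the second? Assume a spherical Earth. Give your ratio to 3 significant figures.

For the equirectangular projection with φ₀ = 0 (plate carrée), h = 1 along meridians and k = sec φ along parallels.
Areal scale at 61.3°: h·k = 1.000 × 2.082 = 2.082.
Areal scale at 10.9°: h·k = 1.000 × 1.018 = 1.018.
Ratio = 2.082/1.018 ≈ 2.04.

2.04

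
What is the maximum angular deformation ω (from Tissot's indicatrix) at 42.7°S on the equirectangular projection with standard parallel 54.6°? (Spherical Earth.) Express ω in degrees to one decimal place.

With standard parallel φ₀ = 54.6°, the equirectangular projection gives x = Rλ cos φ₀, y = Rφ, so h = 1 and k = cos 54.6° / cos φ.
At 42.7°: h = 1.000, k = 0.7882; principal scales a = 1.000, b = 0.7882.
sin(ω/2) = (a − b)/(a + b) = 0.2118/1.788 = 0.1184, so ω = 2 arcsin(0.1184) ≈ 13.6°.

13.6°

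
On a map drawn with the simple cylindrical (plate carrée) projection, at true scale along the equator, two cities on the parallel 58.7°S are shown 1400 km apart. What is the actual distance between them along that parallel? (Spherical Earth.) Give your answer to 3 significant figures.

In the plate carrée (x = Rλ, y = Rφ), meridians are true-scale (h = 1) and parallels are stretched by k = sec φ.
Along the parallel at 58.7°, map distances are exaggerated by k = sec 58.7° = 1.925.
True distance = 1400 / 1.925 = 1400 × cos 58.7° ≈ 727 km.

727 km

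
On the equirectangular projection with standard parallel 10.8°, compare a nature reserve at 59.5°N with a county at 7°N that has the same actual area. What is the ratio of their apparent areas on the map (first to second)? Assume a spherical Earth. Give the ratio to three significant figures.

With standard parallel φ₀ = 10.8°, the equirectangular projection gives x = Rλ cos φ₀, y = Rφ, so h = 1 and k = cos 10.8° / cos φ.
Areal scale at 59.5°: h·k = 1.000 × 1.935 = 1.935.
Areal scale at 7°: h·k = 1.000 × 0.9897 = 0.9897.
Ratio = 1.935/0.9897 ≈ 1.96.

1.96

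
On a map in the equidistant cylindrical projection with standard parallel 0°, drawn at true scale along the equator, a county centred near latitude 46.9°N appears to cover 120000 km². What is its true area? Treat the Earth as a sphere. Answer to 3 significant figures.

For the equirectangular projection with φ₀ = 0 (plate carrée), h = 1 along meridians and k = sec φ along parallels.
Areal scale = h·k = 1 × sec φ; at 46.9°, h = 1.000, k = 1.464, so h·k = 1.464.
True area = apparent / (areal scale) = 120000 / 1.464 ≈ 82000 km².

82000 km²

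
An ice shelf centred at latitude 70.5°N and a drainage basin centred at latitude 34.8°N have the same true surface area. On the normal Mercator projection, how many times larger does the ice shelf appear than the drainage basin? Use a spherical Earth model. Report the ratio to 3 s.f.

6.05

Mercator is conformal with k = sec φ, so areal scale = k² = sec²φ.
At 70.5°: sec²(70.5°) = 1/0.3338² = 8.974.
At 34.8°: sec²(34.8°) = 1/0.8211² = 1.483.
Ratio = 8.974/1.483 = cos²(34.8°)/cos²(70.5°) ≈ 6.05.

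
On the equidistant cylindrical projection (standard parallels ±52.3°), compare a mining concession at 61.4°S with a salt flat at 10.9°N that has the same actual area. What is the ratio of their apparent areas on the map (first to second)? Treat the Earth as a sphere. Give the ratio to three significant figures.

The equidistant cylindrical projection with φ₀ = 52.3° has h = 1 (meridians true) and k = cos φ₀ / cos φ along parallels.
Areal scale at 61.4°: h·k = 1.000 × 1.277 = 1.277.
Areal scale at 10.9°: h·k = 1.000 × 0.6228 = 0.6228.
Ratio = 1.277/0.6228 ≈ 2.05.

2.05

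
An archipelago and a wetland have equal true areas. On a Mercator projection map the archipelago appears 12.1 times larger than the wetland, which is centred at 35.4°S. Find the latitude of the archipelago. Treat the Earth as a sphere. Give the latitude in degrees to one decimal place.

76.4°

For equal true areas on Mercator, apparent areas scale as sec²φ, so the ratio is cos²φ₂ / cos²φ₁.
cos²φ₂ / cos²φ₁ = 12.1  ⇒  cos φ₁ = cos 35.4° / √12.1 = 0.8151/3.479 = 0.2343.
φ₁ = arccos(0.2343) ≈ 76.4°.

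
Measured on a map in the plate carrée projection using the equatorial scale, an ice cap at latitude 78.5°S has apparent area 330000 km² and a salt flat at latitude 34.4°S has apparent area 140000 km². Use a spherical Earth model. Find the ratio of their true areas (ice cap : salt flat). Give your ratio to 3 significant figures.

On the plate carrée, areal scale = h·k = 1 × sec φ, so true area = apparent × cos φ.
True area of ice cap: 330000 × cos(78.5°) = 330000 × 0.1994 = 65790 km².
True area of salt flat: 140000 × cos(34.4°) = 140000 × 0.8251 = 115500 km².
Ratio = 65790 / 115500 ≈ 0.570.

0.570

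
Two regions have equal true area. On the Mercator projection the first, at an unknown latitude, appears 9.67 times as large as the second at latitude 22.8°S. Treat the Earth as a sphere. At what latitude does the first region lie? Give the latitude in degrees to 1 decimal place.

72.8°

Mercator areal scale is sec²φ, so apparent-area ratio = sec²φ₁ / sec²φ₂ = cos²φ₂ / cos²φ₁.
cos²φ₂ / cos²φ₁ = 9.67  ⇒  cos φ₁ = cos 22.8° / √9.67 = 0.9219/3.110 = 0.2965.
φ₁ = arccos(0.2965) ≈ 72.8°.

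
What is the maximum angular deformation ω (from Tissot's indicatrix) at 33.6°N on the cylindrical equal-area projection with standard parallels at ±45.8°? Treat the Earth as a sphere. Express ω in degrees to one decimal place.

20.3°

A cylindrical equal-area projection with standard parallel φ₀ has meridian scale h = cos φ / cos φ₀ and parallel scale k = cos φ₀ / cos φ (so areas are preserved, h·k = 1).
At 33.6°: h = 1.195, k = 0.8370; principal scales a = 1.195, b = 0.8370.
sin(ω/2) = (a − b)/(a + b) = 0.3577/2.032 = 0.1761, so ω = 2 arcsin(0.1761) ≈ 20.3°.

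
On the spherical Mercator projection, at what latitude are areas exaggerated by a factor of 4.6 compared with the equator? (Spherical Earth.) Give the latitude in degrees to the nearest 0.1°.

62.2°

Mercator areal scale is sec²φ.
sec²φ = 4.6  ⇒  cos²φ = 0.2174  ⇒  cos φ = 0.4663.
φ = arccos(0.4663) ≈ 62.2°.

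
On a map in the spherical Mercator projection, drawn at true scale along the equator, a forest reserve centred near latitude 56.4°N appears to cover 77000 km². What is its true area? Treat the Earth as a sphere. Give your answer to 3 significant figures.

23600 km²

The Mercator projection is conformal; its linear scale factor is the same in every direction and equals sec φ = 1/cos φ.
Areal scale = k² = sec²φ = 1/cos²(56.4°) = 1/0.5534² = 3.265.
True area = apparent / (areal scale) = 77000 / 3.265 ≈ 23600 km².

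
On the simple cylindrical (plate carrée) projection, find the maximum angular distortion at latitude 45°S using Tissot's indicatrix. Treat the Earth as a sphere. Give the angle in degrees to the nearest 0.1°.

19.8°

For the equirectangular projection with φ₀ = 0 (plate carrée), h = 1 along meridians and k = sec φ along parallels.
At 45°: h = 1.000, k = 1.414; principal scales a = 1.414, b = 1.000.
sin(ω/2) = (a − b)/(a + b) = 0.4142/2.414 = 0.1716, so ω = 2 arcsin(0.1716) ≈ 19.8°.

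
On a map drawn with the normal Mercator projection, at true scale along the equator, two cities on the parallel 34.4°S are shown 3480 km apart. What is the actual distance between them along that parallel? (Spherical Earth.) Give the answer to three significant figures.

For Mercator, h = k = sec φ (a conformal cylindrical projection has a single point scale, 1/cos φ).
Along the parallel at 34.4°, map distances are exaggerated by k = sec 34.4° = 1.212.
True distance = 3480 / 1.212 = 3480 × cos 34.4° ≈ 2870 km.

2870 km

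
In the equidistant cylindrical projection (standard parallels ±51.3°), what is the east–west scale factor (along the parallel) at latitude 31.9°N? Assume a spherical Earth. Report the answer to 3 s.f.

0.736

With standard parallel φ₀ = 51.3°, the equirectangular projection gives x = Rλ cos φ₀, y = Rφ, so h = 1 and k = cos 51.3° / cos φ.
k = cos 51.3° / cos 31.9° = 0.6252/0.8490 = 0.7365.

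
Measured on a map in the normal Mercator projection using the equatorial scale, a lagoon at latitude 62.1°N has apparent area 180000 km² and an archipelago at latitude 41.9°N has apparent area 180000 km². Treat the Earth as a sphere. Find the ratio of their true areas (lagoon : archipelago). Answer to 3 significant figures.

0.395

Mercator's areal exaggeration is sec²φ; hence true area = (apparent area) · cos²φ.
True area of lagoon: 180000 × cos²(62.1°) = 180000 × 0.2190 = 39410 km².
True area of archipelago: 180000 × cos²(41.9°) = 180000 × 0.5540 = 99720 km².
Ratio = 39410 / 99720 ≈ 0.395.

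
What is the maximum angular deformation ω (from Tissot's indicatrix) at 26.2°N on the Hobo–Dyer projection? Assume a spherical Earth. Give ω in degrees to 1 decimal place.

14.1°

The Hobo–Dyer projection is cylindrical equal-area with φ₀ = 37.5°. A cylindrical equal-area projection with standard parallel φ₀ has meridian scale h = cos φ / cos φ₀ and parallel scale k = cos φ₀ / cos φ (so areas are preserved, h·k = 1).
At 26.2°: h = 1.131, k = 0.8842; principal scales a = 1.131, b = 0.8842.
sin(ω/2) = (a − b)/(a + b) = 0.2468/2.015 = 0.1225, so ω = 2 arcsin(0.1225) ≈ 14.1°.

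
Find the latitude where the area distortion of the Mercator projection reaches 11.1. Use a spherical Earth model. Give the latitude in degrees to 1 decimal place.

72.5°

Mercator areal scale is sec²φ.
sec²φ = 11.1  ⇒  cos²φ = 0.09009  ⇒  cos φ = 0.3002.
φ = arccos(0.3002) ≈ 72.5°.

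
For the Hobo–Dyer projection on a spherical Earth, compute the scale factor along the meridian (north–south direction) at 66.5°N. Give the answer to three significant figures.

0.503

The Hobo–Dyer projection is cylindrical equal-area with φ₀ = 37.5°. For cylindrical equal-area with standard parallel φ₀, h = cos φ / cos φ₀ and k = cos φ₀ / cos φ, so h·k = 1.
h = cos 66.5° / cos 37.5° = 0.3987/0.7934 = 0.5026.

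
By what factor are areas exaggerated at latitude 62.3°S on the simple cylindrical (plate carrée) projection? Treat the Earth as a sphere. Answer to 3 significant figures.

2.15

In the plate carrée (x = Rλ, y = Rφ), meridians are true-scale (h = 1) and parallels are stretched by k = sec φ.
Areal scale = h·k = 1 × sec φ; at 62.3°, h = 1.000, k = 2.151, so h·k = 2.151.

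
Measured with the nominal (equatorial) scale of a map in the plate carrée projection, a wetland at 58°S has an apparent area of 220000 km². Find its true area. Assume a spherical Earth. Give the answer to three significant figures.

117000 km²

For the equirectangular projection with φ₀ = 0 (plate carrée), h = 1 along meridians and k = sec φ along parallels.
Areal scale = h·k = 1 × sec φ; at 58°, h = 1.000, k = 1.887, so h·k = 1.887.
True area = apparent / (areal scale) = 220000 / 1.887 ≈ 117000 km².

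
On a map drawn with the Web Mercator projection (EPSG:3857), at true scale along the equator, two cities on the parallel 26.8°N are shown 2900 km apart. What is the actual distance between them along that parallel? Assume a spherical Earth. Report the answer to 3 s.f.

2590 km

Mercator is conformal, so the point scale is isotropic: h = k = sec φ = 1/cos φ.
Along the parallel at 26.8°, map distances are exaggerated by k = sec 26.8° = 1.120.
True distance = 2900 / 1.120 = 2900 × cos 26.8° ≈ 2590 km.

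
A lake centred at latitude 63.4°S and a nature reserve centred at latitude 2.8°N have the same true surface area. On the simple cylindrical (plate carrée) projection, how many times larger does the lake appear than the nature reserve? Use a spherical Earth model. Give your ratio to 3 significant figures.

For the equirectangular projection with φ₀ = 0 (plate carrée), h = 1 along meridians and k = sec φ along parallels.
Areal scale at 63.4°: h·k = 1.000 × 2.233 = 2.233.
Areal scale at 2.8°: h·k = 1.000 × 1.001 = 1.001.
Ratio = 2.233/1.001 ≈ 2.23.

2.23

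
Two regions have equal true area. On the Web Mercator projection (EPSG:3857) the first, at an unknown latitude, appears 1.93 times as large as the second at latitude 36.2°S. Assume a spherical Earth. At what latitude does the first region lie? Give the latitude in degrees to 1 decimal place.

54.5°

For equal true areas on Mercator, apparent areas scale as sec²φ, so the ratio is cos²φ₂ / cos²φ₁.
cos²φ₂ / cos²φ₁ = 1.93  ⇒  cos φ₁ = cos 36.2° / √1.93 = 0.8070/1.389 = 0.5809.
φ₁ = arccos(0.5809) ≈ 54.5°.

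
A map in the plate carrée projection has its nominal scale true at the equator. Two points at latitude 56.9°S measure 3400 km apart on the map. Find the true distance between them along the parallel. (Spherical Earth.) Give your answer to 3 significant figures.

1860 km

In the plate carrée (x = Rλ, y = Rφ), meridians are true-scale (h = 1) and parallels are stretched by k = sec φ.
Along the parallel at 56.9°, map distances are exaggerated by k = sec 56.9° = 1.831.
True distance = 3400 / 1.831 = 3400 × cos 56.9° ≈ 1860 km.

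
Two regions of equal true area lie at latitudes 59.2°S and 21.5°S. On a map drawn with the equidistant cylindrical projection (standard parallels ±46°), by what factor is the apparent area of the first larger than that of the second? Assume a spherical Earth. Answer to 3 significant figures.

The equidistant cylindrical projection with φ₀ = 46° has h = 1 (meridians true) and k = cos φ₀ / cos φ along parallels.
Areal scale at 59.2°: h·k = 1.000 × 1.357 = 1.357.
Areal scale at 21.5°: h·k = 1.000 × 0.7466 = 0.7466.
Ratio = 1.357/0.7466 ≈ 1.82.

1.82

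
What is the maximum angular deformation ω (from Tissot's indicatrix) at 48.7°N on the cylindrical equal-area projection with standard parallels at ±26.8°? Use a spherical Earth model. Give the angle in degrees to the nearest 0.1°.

34.1°

For cylindrical equal-area with standard parallel φ₀, h = cos φ / cos φ₀ and k = cos φ₀ / cos φ, so h·k = 1.
At 48.7°: h = 0.7394, k = 1.352; principal scales a = 1.352, b = 0.7394.
sin(ω/2) = (a − b)/(a + b) = 0.6130/2.092 = 0.2930, so ω = 2 arcsin(0.2930) ≈ 34.1°.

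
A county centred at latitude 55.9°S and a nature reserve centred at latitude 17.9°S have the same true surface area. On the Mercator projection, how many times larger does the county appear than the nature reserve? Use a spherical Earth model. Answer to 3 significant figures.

2.88

On Mercator, area is exaggerated by sec²φ = 1/cos²φ.
At 55.9°: sec²(55.9°) = 1/0.5606² = 3.182.
At 17.9°: sec²(17.9°) = 1/0.9516² = 1.104.
Ratio = 3.182/1.104 = cos²(17.9°)/cos²(55.9°) ≈ 2.88.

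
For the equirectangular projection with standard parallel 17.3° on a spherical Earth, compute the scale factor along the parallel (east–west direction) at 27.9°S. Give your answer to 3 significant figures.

With standard parallel φ₀ = 17.3°, the equirectangular projection gives x = Rλ cos φ₀, y = Rφ, so h = 1 and k = cos 17.3° / cos φ.
k = cos 17.3° / cos 27.9° = 0.9548/0.8838 = 1.080.

1.08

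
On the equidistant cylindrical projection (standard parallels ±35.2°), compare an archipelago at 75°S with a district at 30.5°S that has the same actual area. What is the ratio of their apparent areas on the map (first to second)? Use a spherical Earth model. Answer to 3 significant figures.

3.33

The equidistant cylindrical projection with φ₀ = 35.2° has h = 1 (meridians true) and k = cos φ₀ / cos φ along parallels.
Areal scale at 75°: h·k = 1.000 × 3.157 = 3.157.
Areal scale at 30.5°: h·k = 1.000 × 0.9484 = 0.9484.
Ratio = 3.157/0.9484 ≈ 3.33.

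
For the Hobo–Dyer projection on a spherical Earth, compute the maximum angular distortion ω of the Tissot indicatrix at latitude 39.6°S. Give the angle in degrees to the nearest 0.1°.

The Hobo–Dyer projection is cylindrical equal-area with φ₀ = 37.5°. For cylindrical equal-area with standard parallel φ₀, h = cos φ / cos φ₀ and k = cos φ₀ / cos φ, so h·k = 1.
At 39.6°: h = 0.9712, k = 1.030; principal scales a = 1.030, b = 0.9712.
sin(ω/2) = (a − b)/(a + b) = 0.05843/2.001 = 0.02920, so ω = 2 arcsin(0.02920) ≈ 3.3°.

3.3°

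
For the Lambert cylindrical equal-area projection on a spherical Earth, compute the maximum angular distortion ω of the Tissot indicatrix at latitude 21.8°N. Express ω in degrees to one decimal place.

8.5°

The Lambert cylindrical equal-area projection is the cylindrical equal-area projection with its standard parallel at the equator (φ₀ = 0). Cylindrical equal-area (φ₀ = 0°): h = cos φ / cos 0° along meridians, k = cos 0° / cos φ along parallels; h·k = 1.
At 21.8°: h = 0.9285, k = 1.077; principal scales a = 1.077, b = 0.9285.
sin(ω/2) = (a − b)/(a + b) = 0.1485/2.006 = 0.07406, so ω = 2 arcsin(0.07406) ≈ 8.5°.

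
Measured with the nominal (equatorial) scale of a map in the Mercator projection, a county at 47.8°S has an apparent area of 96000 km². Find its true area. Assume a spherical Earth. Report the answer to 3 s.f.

The Mercator projection is conformal; its linear scale factor is the same in every direction and equals sec φ = 1/cos φ.
Areal scale = k² = sec²φ = 1/cos²(47.8°) = 1/0.6717² = 2.216.
True area = apparent / (areal scale) = 96000 / 2.216 ≈ 43300 km².

43300 km²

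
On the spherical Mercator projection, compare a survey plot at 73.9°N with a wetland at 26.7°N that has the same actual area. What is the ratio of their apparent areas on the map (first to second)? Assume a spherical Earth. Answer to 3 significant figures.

10.4

Mercator is conformal with k = sec φ, so areal scale = k² = sec²φ.
At 73.9°: sec²(73.9°) = 1/0.2773² = 13.00.
At 26.7°: sec²(26.7°) = 1/0.8934² = 1.253.
Ratio = 13.00/1.253 = cos²(26.7°)/cos²(73.9°) ≈ 10.4.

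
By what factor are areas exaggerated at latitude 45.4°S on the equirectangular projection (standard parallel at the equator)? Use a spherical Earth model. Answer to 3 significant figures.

1.42

In the plate carrée (x = Rλ, y = Rφ), meridians are true-scale (h = 1) and parallels are stretched by k = sec φ.
Areal scale = h·k = 1 × sec φ; at 45.4°, h = 1.000, k = 1.424, so h·k = 1.424.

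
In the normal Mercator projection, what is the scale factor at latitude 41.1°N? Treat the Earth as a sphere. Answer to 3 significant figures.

1.33

Mercator is conformal, so the point scale is isotropic: h = k = sec φ = 1/cos φ.
k = 1/cos 41.1° = 1/0.7536 = 1.327.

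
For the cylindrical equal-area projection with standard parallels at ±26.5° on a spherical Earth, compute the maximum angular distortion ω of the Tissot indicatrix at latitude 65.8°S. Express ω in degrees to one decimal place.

81.6°

For cylindrical equal-area with standard parallel φ₀, h = cos φ / cos φ₀ and k = cos φ₀ / cos φ, so h·k = 1.
At 65.8°: h = 0.4580, k = 2.183; principal scales a = 2.183, b = 0.4580.
sin(ω/2) = (a − b)/(a + b) = 1.725/2.641 = 0.6532, so ω = 2 arcsin(0.6532) ≈ 81.6°.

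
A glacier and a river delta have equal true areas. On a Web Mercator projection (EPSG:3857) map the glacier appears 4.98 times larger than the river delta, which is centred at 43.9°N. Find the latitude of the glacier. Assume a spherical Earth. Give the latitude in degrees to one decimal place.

On Mercator, (apparent₁)/(apparent₂) = sec²φ₁ / sec²φ₂ when true areas are equal.
cos²φ₂ / cos²φ₁ = 4.98  ⇒  cos φ₁ = cos 43.9° / √4.98 = 0.7206/2.232 = 0.3229.
φ₁ = arccos(0.3229) ≈ 71.2°.

71.2°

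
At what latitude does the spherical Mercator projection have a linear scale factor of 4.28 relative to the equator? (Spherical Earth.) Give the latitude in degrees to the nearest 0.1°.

Mercator scale is k = sec φ = 1/cos φ.
1/cos φ = 4.28  ⇒  cos φ = 0.2336  ⇒  φ = arccos(0.2336) ≈ 76.5°.

76.5°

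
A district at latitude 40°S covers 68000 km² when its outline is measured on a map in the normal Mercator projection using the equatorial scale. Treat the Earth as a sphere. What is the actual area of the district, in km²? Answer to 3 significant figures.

For Mercator, h = k = sec φ (a conformal cylindrical projection has a single point scale, 1/cos φ).
Areal scale = k² = sec²φ = 1/cos²(40°) = 1/0.7660² = 1.704.
True area = apparent / (areal scale) = 68000 / 1.704 ≈ 39900 km².

39900 km²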